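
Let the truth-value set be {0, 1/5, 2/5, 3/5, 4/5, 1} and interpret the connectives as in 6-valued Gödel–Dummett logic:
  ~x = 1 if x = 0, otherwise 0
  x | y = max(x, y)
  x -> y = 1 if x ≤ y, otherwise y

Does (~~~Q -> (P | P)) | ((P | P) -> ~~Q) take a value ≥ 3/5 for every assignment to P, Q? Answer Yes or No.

No

Counterexample: take P = 1/5, Q = 0.
~Q = ~0 = 1
~~Q = ~1 = 0
~~~Q = ~0 = 1
P | P = 1/5 | 1/5 = 1/5
~~~Q -> (P | P) = 1 -> 1/5 = 1/5
P | P = 1/5 | 1/5 = 1/5
~Q = ~0 = 1
~~Q = ~1 = 0
(P | P) -> ~~Q = 1/5 -> 0 = 0
(~~~Q -> (P | P)) | ((P | P) -> ~~Q) = 1/5 | 0 = 1/5
This gives 1/5, which is below 3/5.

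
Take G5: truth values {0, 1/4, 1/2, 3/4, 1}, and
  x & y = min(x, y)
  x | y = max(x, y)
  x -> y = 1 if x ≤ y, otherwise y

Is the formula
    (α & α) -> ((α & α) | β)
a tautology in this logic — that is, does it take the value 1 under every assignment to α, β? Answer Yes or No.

At α = 1, β = 1/2, for instance:
α & α = 1 & 1 = 1
(α & α) | β = 1 | 1/2 = 1
(α & α) -> ((α & α) | β) = 1 -> 1 = 1
and checking the remaining 24 assignments likewise gives ≥ 1 in every case.

Yes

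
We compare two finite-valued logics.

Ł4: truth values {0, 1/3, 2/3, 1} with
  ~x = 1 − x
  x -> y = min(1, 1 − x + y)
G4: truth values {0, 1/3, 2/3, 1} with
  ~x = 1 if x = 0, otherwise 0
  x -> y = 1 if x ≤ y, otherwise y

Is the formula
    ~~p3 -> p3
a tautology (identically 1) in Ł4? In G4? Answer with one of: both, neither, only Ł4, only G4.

only Ł4

In Ł4: every assignment gives 1 — tautology.
In G4: at p3 = 1/3 the value is 1/3 — not a tautology.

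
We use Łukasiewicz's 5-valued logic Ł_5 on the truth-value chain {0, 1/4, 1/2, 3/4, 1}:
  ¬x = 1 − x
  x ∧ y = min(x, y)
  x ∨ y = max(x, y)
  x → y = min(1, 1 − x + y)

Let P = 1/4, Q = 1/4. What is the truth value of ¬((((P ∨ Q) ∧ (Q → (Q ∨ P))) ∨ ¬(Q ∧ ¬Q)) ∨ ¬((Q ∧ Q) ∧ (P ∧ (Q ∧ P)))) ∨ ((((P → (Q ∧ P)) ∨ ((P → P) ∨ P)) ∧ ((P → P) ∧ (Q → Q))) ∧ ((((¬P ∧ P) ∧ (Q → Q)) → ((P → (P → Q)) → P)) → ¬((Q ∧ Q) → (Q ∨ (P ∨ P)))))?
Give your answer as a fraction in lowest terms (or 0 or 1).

P ∨ Q = 1/4 ∨ 1/4 = 1/4
Q ∨ P = 1/4 ∨ 1/4 = 1/4
Q → (Q ∨ P) = 1/4 → 1/4 = 1
(P ∨ Q) ∧ (Q → (Q ∨ P)) = 1/4 ∧ 1 = 1/4
¬Q = ¬1/4 = 3/4
Q ∧ ¬Q = 1/4 ∧ 3/4 = 1/4
¬(Q ∧ ¬Q) = ¬1/4 = 3/4
((P ∨ Q) ∧ (Q → (Q ∨ P))) ∨ ¬(Q ∧ ¬Q) = 1/4 ∨ 3/4 = 3/4
Q ∧ Q = 1/4 ∧ 1/4 = 1/4
Q ∧ P = 1/4 ∧ 1/4 = 1/4
P ∧ (Q ∧ P) = 1/4 ∧ 1/4 = 1/4
(Q ∧ Q) ∧ (P ∧ (Q ∧ P)) = 1/4 ∧ 1/4 = 1/4
¬((Q ∧ Q) ∧ (P ∧ (Q ∧ P))) = ¬1/4 = 3/4
(((P ∨ Q) ∧ (Q → (Q ∨ P))) ∨ ¬(Q ∧ ¬Q)) ∨ ¬((Q ∧ Q) ∧ (P ∧ (Q ∧ P))) = 3/4 ∨ 3/4 = 3/4
¬((((P ∨ Q) ∧ (Q → (Q ∨ P))) ∨ ¬(Q ∧ ¬Q)) ∨ ¬((Q ∧ Q) ∧ (P ∧ (Q ∧ P)))) = ¬3/4 = 1/4
Q ∧ P = 1/4 ∧ 1/4 = 1/4
P → (Q ∧ P) = 1/4 → 1/4 = 1
P → P = 1/4 → 1/4 = 1
(P → P) ∨ P = 1 ∨ 1/4 = 1
(P → (Q ∧ P)) ∨ ((P → P) ∨ P) = 1 ∨ 1 = 1
P → P = 1/4 → 1/4 = 1
Q → Q = 1/4 → 1/4 = 1
(P → P) ∧ (Q → Q) = 1 ∧ 1 = 1
((P → (Q ∧ P)) ∨ ((P → P) ∨ P)) ∧ ((P → P) ∧ (Q → Q)) = 1 ∧ 1 = 1
¬P = ¬1/4 = 3/4
¬P ∧ P = 3/4 ∧ 1/4 = 1/4
Q → Q = 1/4 → 1/4 = 1
(¬P ∧ P) ∧ (Q → Q) = 1/4 ∧ 1 = 1/4
P → Q = 1/4 → 1/4 = 1
P → (P → Q) = 1/4 → 1 = 1
(P → (P → Q)) → P = 1 → 1/4 = 1/4
((¬P ∧ P) ∧ (Q → Q)) → ((P → (P → Q)) → P) = 1/4 → 1/4 = 1
Q ∧ Q = 1/4 ∧ 1/4 = 1/4
P ∨ P = 1/4 ∨ 1/4 = 1/4
Q ∨ (P ∨ P) = 1/4 ∨ 1/4 = 1/4
(Q ∧ Q) → (Q ∨ (P ∨ P)) = 1/4 → 1/4 = 1
¬((Q ∧ Q) → (Q ∨ (P ∨ P))) = ¬1 = 0
(((¬P ∧ P) ∧ (Q → Q)) → ((P → (P → Q)) → P)) → ¬((Q ∧ Q) → (Q ∨ (P ∨ P))) = 1 → 0 = 0
(((P → (Q ∧ P)) ∨ ((P → P) ∨ P)) ∧ ((P → P) ∧ (Q → Q))) ∧ ((((¬P ∧ P) ∧ (Q → Q)) → ((P → (P → Q)) → P)) → ¬((Q ∧ Q) → (Q ∨ (P ∨ P)))) = 1 ∧ 0 = 0
¬((((P ∨ Q) ∧ (Q → (Q ∨ P))) ∨ ¬(Q ∧ ¬Q)) ∨ ¬((Q ∧ Q) ∧ (P ∧ (Q ∧ P)))) ∨ ((((P → (Q ∧ P)) ∨ ((P → P) ∨ P)) ∧ ((P → P) ∧ (Q → Q))) ∧ ((((¬P ∧ P) ∧ (Q → Q)) → ((P → (P → Q)) → P)) → ¬((Q ∧ Q) → (Q ∨ (P ∨ P))))) = 1/4 ∨ 0 = 1/4

1/4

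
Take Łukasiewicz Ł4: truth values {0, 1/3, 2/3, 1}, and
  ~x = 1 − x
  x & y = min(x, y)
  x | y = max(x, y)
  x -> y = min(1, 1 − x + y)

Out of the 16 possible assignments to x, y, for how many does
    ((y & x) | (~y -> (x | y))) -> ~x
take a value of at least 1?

6

x = 0, y = 0 ↦ 1  ≥
x = 0, y = 1/3 ↦ 1  ≥
x = 0, y = 2/3 ↦ 1  ≥
x = 0, y = 1 ↦ 1  ≥
x = 1/3, y = 0 ↦ 1  ≥
x = 1/3, y = 1/3 ↦ 1  ≥
x = 1/3, y = 2/3 ↦ 2/3  <
x = 1/3, y = 1 ↦ 2/3  <
x = 2/3, y = 0 ↦ 2/3  <
x = 2/3, y = 1/3 ↦ 1/3  <
x = 2/3, y = 2/3 ↦ 1/3  <
x = 2/3, y = 1 ↦ 1/3  <
x = 1, y = 0 ↦ 0  <
x = 1, y = 1/3 ↦ 0  <
x = 1, y = 2/3 ↦ 0  <
x = 1, y = 1 ↦ 0  <
So 6 of the 16 assignments meet the threshold.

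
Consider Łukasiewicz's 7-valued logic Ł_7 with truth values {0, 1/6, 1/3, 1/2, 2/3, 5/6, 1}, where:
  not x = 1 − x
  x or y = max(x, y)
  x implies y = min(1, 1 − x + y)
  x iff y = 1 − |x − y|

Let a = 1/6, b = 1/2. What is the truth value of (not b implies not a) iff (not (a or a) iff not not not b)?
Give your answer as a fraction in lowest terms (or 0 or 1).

not b = not 1/2 = 1/2
not a = not 1/6 = 5/6
not b implies not a = 1/2 implies 5/6 = 1
a or a = 1/6 or 1/6 = 1/6
not (a or a) = not 1/6 = 5/6
not b = not 1/2 = 1/2
not not b = not 1/2 = 1/2
not not not b = not 1/2 = 1/2
not (a or a) iff not not not b = 5/6 iff 1/2 = 2/3
(not b implies not a) iff (not (a or a) iff not not not b) = 1 iff 2/3 = 2/3

2/3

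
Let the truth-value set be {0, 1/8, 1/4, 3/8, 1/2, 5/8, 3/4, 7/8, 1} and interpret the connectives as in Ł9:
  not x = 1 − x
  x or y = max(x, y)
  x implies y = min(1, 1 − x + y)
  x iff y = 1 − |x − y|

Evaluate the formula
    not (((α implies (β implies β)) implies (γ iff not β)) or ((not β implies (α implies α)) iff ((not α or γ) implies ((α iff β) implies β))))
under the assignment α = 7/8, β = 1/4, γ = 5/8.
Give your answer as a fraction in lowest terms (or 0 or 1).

0

β implies β = 1/4 implies 1/4 = 1
α implies (β implies β) = 7/8 implies 1 = 1
not β = not 1/4 = 3/4
γ iff not β = 5/8 iff 3/4 = 7/8
(α implies (β implies β)) implies (γ iff not β) = 1 implies 7/8 = 7/8
not β = not 1/4 = 3/4
α implies α = 7/8 implies 7/8 = 1
not β implies (α implies α) = 3/4 implies 1 = 1
not α = not 7/8 = 1/8
not α or γ = 1/8 or 5/8 = 5/8
α iff β = 7/8 iff 1/4 = 3/8
(α iff β) implies β = 3/8 implies 1/4 = 7/8
(not α or γ) implies ((α iff β) implies β) = 5/8 implies 7/8 = 1
(not β implies (α implies α)) iff ((not α or γ) implies ((α iff β) implies β)) = 1 iff 1 = 1
((α implies (β implies β)) implies (γ iff not β)) or ((not β implies (α implies α)) iff ((not α or γ) implies ((α iff β) implies β))) = 7/8 or 1 = 1
not (((α implies (β implies β)) implies (γ iff not β)) or ((not β implies (α implies α)) iff ((not α or γ) implies ((α iff β) implies β)))) = not 1 = 0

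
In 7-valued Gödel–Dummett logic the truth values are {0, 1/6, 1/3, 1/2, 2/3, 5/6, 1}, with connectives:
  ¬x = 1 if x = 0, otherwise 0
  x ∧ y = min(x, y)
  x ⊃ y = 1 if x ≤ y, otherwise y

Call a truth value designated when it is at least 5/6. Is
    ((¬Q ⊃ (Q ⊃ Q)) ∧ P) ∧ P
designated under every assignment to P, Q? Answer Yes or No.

No

Counterexample: take P = 0, Q = 0.
¬Q = ¬0 = 1
Q ⊃ Q = 0 ⊃ 0 = 1
¬Q ⊃ (Q ⊃ Q) = 1 ⊃ 1 = 1
(¬Q ⊃ (Q ⊃ Q)) ∧ P = 1 ∧ 0 = 0
((¬Q ⊃ (Q ⊃ Q)) ∧ P) ∧ P = 0 ∧ 0 = 0
This gives 0, which is below 5/6.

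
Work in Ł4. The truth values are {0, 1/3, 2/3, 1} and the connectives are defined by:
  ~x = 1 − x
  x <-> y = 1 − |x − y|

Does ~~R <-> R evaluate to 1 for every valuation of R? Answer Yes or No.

R = 0 ↦ 1
R = 1/3 ↦ 1
R = 2/3 ↦ 1
R = 1 ↦ 1
Every assignment gives a value ≥ 1.

Yes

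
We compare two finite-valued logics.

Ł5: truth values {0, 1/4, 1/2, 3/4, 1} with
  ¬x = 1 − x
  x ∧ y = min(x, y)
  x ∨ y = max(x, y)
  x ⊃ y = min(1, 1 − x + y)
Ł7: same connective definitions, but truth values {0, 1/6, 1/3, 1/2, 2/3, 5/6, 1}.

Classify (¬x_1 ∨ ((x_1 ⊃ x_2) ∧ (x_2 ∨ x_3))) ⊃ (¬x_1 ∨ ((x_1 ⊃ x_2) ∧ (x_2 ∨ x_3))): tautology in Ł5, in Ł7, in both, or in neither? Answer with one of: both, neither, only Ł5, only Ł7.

both

In Ł5: every assignment gives 1 — tautology.
In Ł7: every assignment gives 1 — tautology.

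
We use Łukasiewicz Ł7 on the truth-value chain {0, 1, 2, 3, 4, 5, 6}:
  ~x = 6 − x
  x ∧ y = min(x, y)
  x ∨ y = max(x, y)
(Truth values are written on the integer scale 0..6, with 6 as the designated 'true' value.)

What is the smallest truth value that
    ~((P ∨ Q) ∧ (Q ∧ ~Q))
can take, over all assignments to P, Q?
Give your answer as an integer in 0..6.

3

Take P = 0, Q = 3:
P ∨ Q = 0 ∨ 3 = 3
~Q = ~3 = 3
Q ∧ ~Q = 3 ∧ 3 = 3
(P ∨ Q) ∧ (Q ∧ ~Q) = 3 ∧ 3 = 3
~((P ∨ Q) ∧ (Q ∧ ~Q)) = ~3 = 3
No assignment yields a value below 3, so this is the minimum.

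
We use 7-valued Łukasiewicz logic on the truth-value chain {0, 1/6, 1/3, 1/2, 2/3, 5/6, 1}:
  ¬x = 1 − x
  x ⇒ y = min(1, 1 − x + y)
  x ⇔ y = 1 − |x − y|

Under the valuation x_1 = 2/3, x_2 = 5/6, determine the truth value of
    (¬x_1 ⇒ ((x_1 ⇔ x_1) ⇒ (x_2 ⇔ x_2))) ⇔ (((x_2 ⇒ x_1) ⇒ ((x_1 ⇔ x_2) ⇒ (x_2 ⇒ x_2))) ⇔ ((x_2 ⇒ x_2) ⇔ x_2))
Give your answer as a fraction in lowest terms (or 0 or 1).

5/6

¬x_1 = ¬2/3 = 1/3
x_1 ⇔ x_1 = 2/3 ⇔ 2/3 = 1
x_2 ⇔ x_2 = 5/6 ⇔ 5/6 = 1
(x_1 ⇔ x_1) ⇒ (x_2 ⇔ x_2) = 1 ⇒ 1 = 1
¬x_1 ⇒ ((x_1 ⇔ x_1) ⇒ (x_2 ⇔ x_2)) = 1/3 ⇒ 1 = 1
x_2 ⇒ x_1 = 5/6 ⇒ 2/3 = 5/6
x_1 ⇔ x_2 = 2/3 ⇔ 5/6 = 5/6
x_2 ⇒ x_2 = 5/6 ⇒ 5/6 = 1
(x_1 ⇔ x_2) ⇒ (x_2 ⇒ x_2) = 5/6 ⇒ 1 = 1
(x_2 ⇒ x_1) ⇒ ((x_1 ⇔ x_2) ⇒ (x_2 ⇒ x_2)) = 5/6 ⇒ 1 = 1
x_2 ⇒ x_2 = 5/6 ⇒ 5/6 = 1
(x_2 ⇒ x_2) ⇔ x_2 = 1 ⇔ 5/6 = 5/6
((x_2 ⇒ x_1) ⇒ ((x_1 ⇔ x_2) ⇒ (x_2 ⇒ x_2))) ⇔ ((x_2 ⇒ x_2) ⇔ x_2) = 1 ⇔ 5/6 = 5/6
(¬x_1 ⇒ ((x_1 ⇔ x_1) ⇒ (x_2 ⇔ x_2))) ⇔ (((x_2 ⇒ x_1) ⇒ ((x_1 ⇔ x_2) ⇒ (x_2 ⇒ x_2))) ⇔ ((x_2 ⇒ x_2) ⇔ x_2)) = 1 ⇔ 5/6 = 5/6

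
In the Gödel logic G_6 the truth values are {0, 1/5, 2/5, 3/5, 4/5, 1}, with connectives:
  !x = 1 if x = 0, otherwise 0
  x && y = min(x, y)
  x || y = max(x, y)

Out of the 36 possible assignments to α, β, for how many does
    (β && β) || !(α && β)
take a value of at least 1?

16

value 1: 16 assignments (counts)
value 4/5: 5 assignments
value 3/5: 5 assignments
value 2/5: 5 assignments
value 1/5: 5 assignments
So 16 of the 36 assignments meet the threshold.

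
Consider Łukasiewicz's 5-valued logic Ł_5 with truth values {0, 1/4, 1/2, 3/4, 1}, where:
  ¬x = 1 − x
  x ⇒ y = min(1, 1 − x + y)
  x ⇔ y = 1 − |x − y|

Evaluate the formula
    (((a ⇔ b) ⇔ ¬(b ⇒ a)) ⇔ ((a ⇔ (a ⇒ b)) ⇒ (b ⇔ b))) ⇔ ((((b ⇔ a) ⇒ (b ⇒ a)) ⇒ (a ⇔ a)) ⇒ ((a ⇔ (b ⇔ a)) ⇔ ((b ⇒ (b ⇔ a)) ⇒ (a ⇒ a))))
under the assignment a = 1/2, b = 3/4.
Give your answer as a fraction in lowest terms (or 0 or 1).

a ⇔ b = 1/2 ⇔ 3/4 = 3/4
b ⇒ a = 3/4 ⇒ 1/2 = 3/4
¬(b ⇒ a) = ¬3/4 = 1/4
(a ⇔ b) ⇔ ¬(b ⇒ a) = 3/4 ⇔ 1/4 = 1/2
a ⇒ b = 1/2 ⇒ 3/4 = 1
a ⇔ (a ⇒ b) = 1/2 ⇔ 1 = 1/2
b ⇔ b = 3/4 ⇔ 3/4 = 1
(a ⇔ (a ⇒ b)) ⇒ (b ⇔ b) = 1/2 ⇒ 1 = 1
((a ⇔ b) ⇔ ¬(b ⇒ a)) ⇔ ((a ⇔ (a ⇒ b)) ⇒ (b ⇔ b)) = 1/2 ⇔ 1 = 1/2
b ⇔ a = 3/4 ⇔ 1/2 = 3/4
b ⇒ a = 3/4 ⇒ 1/2 = 3/4
(b ⇔ a) ⇒ (b ⇒ a) = 3/4 ⇒ 3/4 = 1
a ⇔ a = 1/2 ⇔ 1/2 = 1
((b ⇔ a) ⇒ (b ⇒ a)) ⇒ (a ⇔ a) = 1 ⇒ 1 = 1
b ⇔ a = 3/4 ⇔ 1/2 = 3/4
a ⇔ (b ⇔ a) = 1/2 ⇔ 3/4 = 3/4
b ⇔ a = 3/4 ⇔ 1/2 = 3/4
b ⇒ (b ⇔ a) = 3/4 ⇒ 3/4 = 1
a ⇒ a = 1/2 ⇒ 1/2 = 1
(b ⇒ (b ⇔ a)) ⇒ (a ⇒ a) = 1 ⇒ 1 = 1
(a ⇔ (b ⇔ a)) ⇔ ((b ⇒ (b ⇔ a)) ⇒ (a ⇒ a)) = 3/4 ⇔ 1 = 3/4
(((b ⇔ a) ⇒ (b ⇒ a)) ⇒ (a ⇔ a)) ⇒ ((a ⇔ (b ⇔ a)) ⇔ ((b ⇒ (b ⇔ a)) ⇒ (a ⇒ a))) = 1 ⇒ 3/4 = 3/4
(((a ⇔ b) ⇔ ¬(b ⇒ a)) ⇔ ((a ⇔ (a ⇒ b)) ⇒ (b ⇔ b))) ⇔ ((((b ⇔ a) ⇒ (b ⇒ a)) ⇒ (a ⇔ a)) ⇒ ((a ⇔ (b ⇔ a)) ⇔ ((b ⇒ (b ⇔ a)) ⇒ (a ⇒ a)))) = 1/2 ⇔ 3/4 = 3/4

3/4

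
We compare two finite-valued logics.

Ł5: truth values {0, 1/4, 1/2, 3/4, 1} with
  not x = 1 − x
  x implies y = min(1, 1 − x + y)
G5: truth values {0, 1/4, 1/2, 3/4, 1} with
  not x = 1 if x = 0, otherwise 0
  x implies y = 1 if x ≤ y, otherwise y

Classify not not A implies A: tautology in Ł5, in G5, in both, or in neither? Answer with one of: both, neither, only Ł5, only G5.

only Ł5

In Ł5: every assignment gives 1 — tautology.
In G5: at A = 1/4 the value is 1/4 — not a tautology.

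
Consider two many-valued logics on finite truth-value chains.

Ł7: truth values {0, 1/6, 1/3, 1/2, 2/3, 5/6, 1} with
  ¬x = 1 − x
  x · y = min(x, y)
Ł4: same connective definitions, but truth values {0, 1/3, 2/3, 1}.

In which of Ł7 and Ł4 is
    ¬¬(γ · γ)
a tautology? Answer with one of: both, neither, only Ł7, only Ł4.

neither

In Ł7: at γ = 0 the value is 0 — not a tautology.
In Ł4: at γ = 0 the value is 0 — not a tautology.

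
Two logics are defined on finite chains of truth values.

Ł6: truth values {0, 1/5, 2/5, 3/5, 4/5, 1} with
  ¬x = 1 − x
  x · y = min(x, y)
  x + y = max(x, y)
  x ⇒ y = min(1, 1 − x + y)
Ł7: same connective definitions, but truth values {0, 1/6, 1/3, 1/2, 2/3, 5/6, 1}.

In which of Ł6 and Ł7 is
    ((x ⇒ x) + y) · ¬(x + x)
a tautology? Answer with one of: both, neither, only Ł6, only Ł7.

In Ł6: at x = 1/5, y = 0 the value is 4/5 — not a tautology.
In Ł7: at x = 1/6, y = 0 the value is 5/6 — not a tautology.

neither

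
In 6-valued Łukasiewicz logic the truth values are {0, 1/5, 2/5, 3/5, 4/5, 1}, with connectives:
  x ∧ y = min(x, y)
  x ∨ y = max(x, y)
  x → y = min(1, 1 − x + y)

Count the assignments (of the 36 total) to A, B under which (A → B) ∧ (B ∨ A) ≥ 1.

value 1: 6 assignments (counts)
value 4/5: 7 assignments
value 3/5: 8 assignments
value 2/5: 8 assignments
value 1/5: 5 assignments
value 0: 2 assignments
So 6 of the 36 assignments meet the threshold.

6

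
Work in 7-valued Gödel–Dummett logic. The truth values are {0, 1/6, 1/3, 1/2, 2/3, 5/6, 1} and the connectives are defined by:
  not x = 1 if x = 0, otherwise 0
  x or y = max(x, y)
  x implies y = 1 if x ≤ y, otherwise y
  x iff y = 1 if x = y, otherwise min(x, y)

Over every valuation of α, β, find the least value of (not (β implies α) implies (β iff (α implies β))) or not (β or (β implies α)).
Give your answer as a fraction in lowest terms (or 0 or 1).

1/6

Take α = 0, β = 1/6:
β implies α = 1/6 implies 0 = 0
not (β implies α) = not 0 = 1
α implies β = 0 implies 1/6 = 1
β iff (α implies β) = 1/6 iff 1 = 1/6
not (β implies α) implies (β iff (α implies β)) = 1 implies 1/6 = 1/6
β implies α = 1/6 implies 0 = 0
β or (β implies α) = 1/6 or 0 = 1/6
not (β or (β implies α)) = not 1/6 = 0
(not (β implies α) implies (β iff (α implies β))) or not (β or (β implies α)) = 1/6 or 0 = 1/6
No assignment yields a value below 1/6, so this is the minimum.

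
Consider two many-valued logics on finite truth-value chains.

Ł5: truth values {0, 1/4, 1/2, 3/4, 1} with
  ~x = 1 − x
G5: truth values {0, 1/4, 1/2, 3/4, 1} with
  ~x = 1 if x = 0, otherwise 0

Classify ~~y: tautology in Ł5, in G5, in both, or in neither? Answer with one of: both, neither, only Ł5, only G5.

In Ł5: at y = 0 the value is 0 — not a tautology.
In G5: at y = 0 the value is 0 — not a tautology.

neither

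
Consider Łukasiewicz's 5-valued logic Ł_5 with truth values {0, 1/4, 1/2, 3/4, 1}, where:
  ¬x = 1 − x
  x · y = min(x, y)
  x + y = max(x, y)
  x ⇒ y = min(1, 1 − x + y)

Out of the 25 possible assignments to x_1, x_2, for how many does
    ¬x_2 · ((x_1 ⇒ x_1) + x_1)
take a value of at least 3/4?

10

value 1: 5 assignments (counts)
value 3/4: 5 assignments (counts)
value 1/2: 5 assignments
value 1/4: 5 assignments
value 0: 5 assignments
So 10 of the 25 assignments meet the threshold.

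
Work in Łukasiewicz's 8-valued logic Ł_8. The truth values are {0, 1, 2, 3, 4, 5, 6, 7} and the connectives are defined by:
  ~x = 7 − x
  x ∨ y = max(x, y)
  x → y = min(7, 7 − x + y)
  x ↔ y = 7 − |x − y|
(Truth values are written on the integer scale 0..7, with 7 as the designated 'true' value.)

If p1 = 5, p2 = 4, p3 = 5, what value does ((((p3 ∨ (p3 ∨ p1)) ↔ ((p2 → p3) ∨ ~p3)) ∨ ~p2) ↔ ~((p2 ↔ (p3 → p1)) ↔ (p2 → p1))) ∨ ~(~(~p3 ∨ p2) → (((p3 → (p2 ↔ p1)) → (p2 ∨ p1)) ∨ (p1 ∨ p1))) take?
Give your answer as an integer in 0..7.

5

p3 ∨ p1 = 5 ∨ 5 = 5
p3 ∨ (p3 ∨ p1) = 5 ∨ 5 = 5
p2 → p3 = 4 → 5 = 7
~p3 = ~5 = 2
(p2 → p3) ∨ ~p3 = 7 ∨ 2 = 7
(p3 ∨ (p3 ∨ p1)) ↔ ((p2 → p3) ∨ ~p3) = 5 ↔ 7 = 5
~p2 = ~4 = 3
((p3 ∨ (p3 ∨ p1)) ↔ ((p2 → p3) ∨ ~p3)) ∨ ~p2 = 5 ∨ 3 = 5
p3 → p1 = 5 → 5 = 7
p2 ↔ (p3 → p1) = 4 ↔ 7 = 4
p2 → p1 = 4 → 5 = 7
(p2 ↔ (p3 → p1)) ↔ (p2 → p1) = 4 ↔ 7 = 4
~((p2 ↔ (p3 → p1)) ↔ (p2 → p1)) = ~4 = 3
(((p3 ∨ (p3 ∨ p1)) ↔ ((p2 → p3) ∨ ~p3)) ∨ ~p2) ↔ ~((p2 ↔ (p3 → p1)) ↔ (p2 → p1)) = 5 ↔ 3 = 5
~p3 = ~5 = 2
~p3 ∨ p2 = 2 ∨ 4 = 4
~(~p3 ∨ p2) = ~4 = 3
p2 ↔ p1 = 4 ↔ 5 = 6
p3 → (p2 ↔ p1) = 5 → 6 = 7
p2 ∨ p1 = 4 ∨ 5 = 5
(p3 → (p2 ↔ p1)) → (p2 ∨ p1) = 7 → 5 = 5
p1 ∨ p1 = 5 ∨ 5 = 5
((p3 → (p2 ↔ p1)) → (p2 ∨ p1)) ∨ (p1 ∨ p1) = 5 ∨ 5 = 5
~(~p3 ∨ p2) → (((p3 → (p2 ↔ p1)) → (p2 ∨ p1)) ∨ (p1 ∨ p1)) = 3 → 5 = 7
~(~(~p3 ∨ p2) → (((p3 → (p2 ↔ p1)) → (p2 ∨ p1)) ∨ (p1 ∨ p1))) = ~7 = 0
((((p3 ∨ (p3 ∨ p1)) ↔ ((p2 → p3) ∨ ~p3)) ∨ ~p2) ↔ ~((p2 ↔ (p3 → p1)) ↔ (p2 → p1))) ∨ ~(~(~p3 ∨ p2) → (((p3 → (p2 ↔ p1)) → (p2 ∨ p1)) ∨ (p1 ∨ p1))) = 5 ∨ 0 = 5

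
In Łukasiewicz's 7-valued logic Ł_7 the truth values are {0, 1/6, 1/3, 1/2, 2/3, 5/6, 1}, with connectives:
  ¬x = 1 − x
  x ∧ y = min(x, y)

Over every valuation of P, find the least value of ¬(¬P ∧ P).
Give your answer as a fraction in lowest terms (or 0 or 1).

1/2

Take P = 1/2:
¬P = ¬1/2 = 1/2
¬P ∧ P = 1/2 ∧ 1/2 = 1/2
¬(¬P ∧ P) = ¬1/2 = 1/2
No assignment yields a value below 1/2, so this is the minimum.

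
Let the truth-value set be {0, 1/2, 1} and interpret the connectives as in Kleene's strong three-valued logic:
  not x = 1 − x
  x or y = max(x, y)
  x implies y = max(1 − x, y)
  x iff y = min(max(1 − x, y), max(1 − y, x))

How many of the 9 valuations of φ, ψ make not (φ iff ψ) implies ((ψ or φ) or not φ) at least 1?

7

φ = 0, ψ = 0 ↦ 1  ≥
φ = 0, ψ = 1/2 ↦ 1  ≥
φ = 0, ψ = 1 ↦ 1  ≥
φ = 1/2, ψ = 0 ↦ 1/2  <
φ = 1/2, ψ = 1/2 ↦ 1/2  <
φ = 1/2, ψ = 1 ↦ 1  ≥
φ = 1, ψ = 0 ↦ 1  ≥
φ = 1, ψ = 1/2 ↦ 1  ≥
φ = 1, ψ = 1 ↦ 1  ≥
So 7 of the 9 assignments meet the threshold.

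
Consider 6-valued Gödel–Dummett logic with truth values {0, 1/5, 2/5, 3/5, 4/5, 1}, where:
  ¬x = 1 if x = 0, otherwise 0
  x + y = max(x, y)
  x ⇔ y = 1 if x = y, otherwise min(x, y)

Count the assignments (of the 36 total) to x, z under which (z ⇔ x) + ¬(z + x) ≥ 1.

value 1: 6 assignments (counts)
value 4/5: 2 assignments
value 3/5: 4 assignments
value 2/5: 6 assignments
value 1/5: 8 assignments
value 0: 10 assignments
So 6 of the 36 assignments meet the threshold.

6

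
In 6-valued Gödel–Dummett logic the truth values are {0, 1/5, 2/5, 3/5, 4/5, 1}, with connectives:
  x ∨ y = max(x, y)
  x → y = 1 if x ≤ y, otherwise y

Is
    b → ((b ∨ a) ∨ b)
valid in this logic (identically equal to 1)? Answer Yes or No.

At a = 3/5, b = 0, for instance:
b ∨ a = 0 ∨ 3/5 = 3/5
(b ∨ a) ∨ b = 3/5 ∨ 0 = 3/5
b → ((b ∨ a) ∨ b) = 0 → 3/5 = 1
and checking the remaining 35 assignments likewise gives ≥ 1 in every case.

Yes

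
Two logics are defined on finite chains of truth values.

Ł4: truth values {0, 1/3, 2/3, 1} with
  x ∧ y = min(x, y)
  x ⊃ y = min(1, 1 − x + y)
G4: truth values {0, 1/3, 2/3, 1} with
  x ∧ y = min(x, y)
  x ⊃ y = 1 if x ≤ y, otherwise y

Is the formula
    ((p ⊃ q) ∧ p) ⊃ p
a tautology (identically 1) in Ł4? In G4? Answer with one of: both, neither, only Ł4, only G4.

In Ł4: every assignment gives 1 — tautology.
In G4: every assignment gives 1 — tautology.

both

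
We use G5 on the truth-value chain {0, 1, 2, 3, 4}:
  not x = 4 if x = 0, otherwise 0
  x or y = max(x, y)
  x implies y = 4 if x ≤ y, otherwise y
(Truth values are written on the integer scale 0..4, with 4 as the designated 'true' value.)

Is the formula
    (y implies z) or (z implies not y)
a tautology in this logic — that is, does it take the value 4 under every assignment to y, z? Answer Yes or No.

No

Counterexample: take y = 2, z = 1.
y implies z = 2 implies 1 = 1
not y = not 2 = 0
z implies not y = 1 implies 0 = 0
(y implies z) or (z implies not y) = 1 or 0 = 1
This gives 1 ≠ 4.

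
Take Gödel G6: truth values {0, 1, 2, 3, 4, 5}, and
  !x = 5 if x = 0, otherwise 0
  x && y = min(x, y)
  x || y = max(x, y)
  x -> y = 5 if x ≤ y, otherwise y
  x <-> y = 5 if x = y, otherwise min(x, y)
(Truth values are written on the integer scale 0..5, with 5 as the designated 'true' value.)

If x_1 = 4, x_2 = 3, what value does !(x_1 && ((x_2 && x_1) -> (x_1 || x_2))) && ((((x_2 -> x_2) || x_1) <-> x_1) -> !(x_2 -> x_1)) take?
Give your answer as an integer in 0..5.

x_2 && x_1 = 3 && 4 = 3
x_1 || x_2 = 4 || 3 = 4
(x_2 && x_1) -> (x_1 || x_2) = 3 -> 4 = 5
x_1 && ((x_2 && x_1) -> (x_1 || x_2)) = 4 && 5 = 4
!(x_1 && ((x_2 && x_1) -> (x_1 || x_2))) = !4 = 0
x_2 -> x_2 = 3 -> 3 = 5
(x_2 -> x_2) || x_1 = 5 || 4 = 5
((x_2 -> x_2) || x_1) <-> x_1 = 5 <-> 4 = 4
x_2 -> x_1 = 3 -> 4 = 5
!(x_2 -> x_1) = !5 = 0
(((x_2 -> x_2) || x_1) <-> x_1) -> !(x_2 -> x_1) = 4 -> 0 = 0
!(x_1 && ((x_2 && x_1) -> (x_1 || x_2))) && ((((x_2 -> x_2) || x_1) <-> x_1) -> !(x_2 -> x_1)) = 0 && 0 = 0

0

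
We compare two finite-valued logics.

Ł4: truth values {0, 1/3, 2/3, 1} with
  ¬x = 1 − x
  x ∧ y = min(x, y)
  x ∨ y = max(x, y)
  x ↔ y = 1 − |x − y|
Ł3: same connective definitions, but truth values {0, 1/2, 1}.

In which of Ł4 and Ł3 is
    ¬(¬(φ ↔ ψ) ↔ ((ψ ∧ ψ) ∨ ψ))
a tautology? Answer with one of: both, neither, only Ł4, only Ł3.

In Ł4: at φ = 0, ψ = 0 the value is 0 — not a tautology.
In Ł3: at φ = 0, ψ = 0 the value is 0 — not a tautology.

neither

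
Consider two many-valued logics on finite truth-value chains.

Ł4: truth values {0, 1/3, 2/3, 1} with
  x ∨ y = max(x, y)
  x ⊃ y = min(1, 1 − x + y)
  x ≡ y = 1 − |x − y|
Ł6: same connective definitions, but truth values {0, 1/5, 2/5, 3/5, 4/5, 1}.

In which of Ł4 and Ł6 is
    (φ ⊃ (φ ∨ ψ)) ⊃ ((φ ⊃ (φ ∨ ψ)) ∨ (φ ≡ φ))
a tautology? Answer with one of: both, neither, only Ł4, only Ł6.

both

In Ł4: every assignment gives 1 — tautology.
In Ł6: every assignment gives 1 — tautology.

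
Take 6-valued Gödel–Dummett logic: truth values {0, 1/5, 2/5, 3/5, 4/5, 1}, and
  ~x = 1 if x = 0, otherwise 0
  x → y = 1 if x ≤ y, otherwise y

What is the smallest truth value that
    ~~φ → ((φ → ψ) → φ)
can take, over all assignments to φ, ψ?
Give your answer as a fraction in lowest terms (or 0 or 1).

Take φ = 1/5, ψ = 1/5:
~φ = ~1/5 = 0
~~φ = ~0 = 1
φ → ψ = 1/5 → 1/5 = 1
(φ → ψ) → φ = 1 → 1/5 = 1/5
~~φ → ((φ → ψ) → φ) = 1 → 1/5 = 1/5
No assignment yields a value below 1/5, so this is the minimum.

1/5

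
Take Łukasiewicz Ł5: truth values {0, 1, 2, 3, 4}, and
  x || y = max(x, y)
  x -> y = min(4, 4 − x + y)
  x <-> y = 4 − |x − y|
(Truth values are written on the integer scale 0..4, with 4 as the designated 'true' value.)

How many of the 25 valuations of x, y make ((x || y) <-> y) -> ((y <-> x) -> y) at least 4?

value 4: 17 assignments (counts)
value 3: 3 assignments
value 2: 3 assignments
value 1: 1 assignment
value 0: 1 assignment
So 17 of the 25 assignments meet the threshold.

17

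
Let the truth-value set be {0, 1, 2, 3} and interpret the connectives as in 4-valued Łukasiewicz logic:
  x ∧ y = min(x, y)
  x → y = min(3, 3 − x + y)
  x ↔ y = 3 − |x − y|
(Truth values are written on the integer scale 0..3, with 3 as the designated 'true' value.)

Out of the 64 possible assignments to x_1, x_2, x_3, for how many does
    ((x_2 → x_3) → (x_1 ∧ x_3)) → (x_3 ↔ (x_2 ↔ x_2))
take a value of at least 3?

43

value 3: 43 assignments (counts)
value 2: 10 assignments
value 1: 7 assignments
value 0: 4 assignments
So 43 of the 64 assignments meet the threshold.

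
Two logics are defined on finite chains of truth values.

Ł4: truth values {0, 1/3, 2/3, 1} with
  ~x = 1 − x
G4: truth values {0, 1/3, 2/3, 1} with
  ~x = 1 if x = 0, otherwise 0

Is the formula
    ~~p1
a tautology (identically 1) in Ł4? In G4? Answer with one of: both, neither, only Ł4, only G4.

In Ł4: at p1 = 0 the value is 0 — not a tautology.
In G4: at p1 = 0 the value is 0 — not a tautology.

neither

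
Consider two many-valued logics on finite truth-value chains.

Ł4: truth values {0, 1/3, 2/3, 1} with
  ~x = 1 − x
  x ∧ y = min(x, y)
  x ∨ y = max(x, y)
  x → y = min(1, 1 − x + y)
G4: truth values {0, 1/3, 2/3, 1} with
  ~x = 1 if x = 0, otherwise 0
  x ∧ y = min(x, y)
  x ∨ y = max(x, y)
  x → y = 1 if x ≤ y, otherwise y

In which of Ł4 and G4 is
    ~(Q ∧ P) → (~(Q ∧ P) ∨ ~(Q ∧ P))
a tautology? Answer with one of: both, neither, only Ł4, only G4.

both

In Ł4: every assignment gives 1 — tautology.
In G4: every assignment gives 1 — tautology.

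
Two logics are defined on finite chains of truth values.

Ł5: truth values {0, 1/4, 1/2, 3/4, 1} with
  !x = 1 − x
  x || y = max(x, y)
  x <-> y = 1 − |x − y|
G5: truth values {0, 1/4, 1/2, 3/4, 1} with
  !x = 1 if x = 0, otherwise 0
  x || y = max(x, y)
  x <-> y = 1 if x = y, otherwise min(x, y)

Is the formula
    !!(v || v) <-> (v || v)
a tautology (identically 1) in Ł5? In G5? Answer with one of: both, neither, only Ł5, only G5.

only Ł5

In Ł5: every assignment gives 1 — tautology.
In G5: at v = 1/4 the value is 1/4 — not a tautology.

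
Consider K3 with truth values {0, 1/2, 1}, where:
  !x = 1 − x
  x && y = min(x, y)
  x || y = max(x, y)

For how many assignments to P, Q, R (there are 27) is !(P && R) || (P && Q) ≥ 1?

value 1: 17 assignments (counts)
value 1/2: 9 assignments
value 0: 1 assignment
So 17 of the 27 assignments meet the threshold.

17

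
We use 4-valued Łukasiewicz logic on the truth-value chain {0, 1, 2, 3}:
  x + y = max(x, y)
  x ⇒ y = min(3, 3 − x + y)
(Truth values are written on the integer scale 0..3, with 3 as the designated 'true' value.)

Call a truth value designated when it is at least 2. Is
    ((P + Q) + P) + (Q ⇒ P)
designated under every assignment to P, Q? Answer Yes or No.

P = 0, Q = 0 ↦ 3
P = 0, Q = 1 ↦ 2
P = 0, Q = 2 ↦ 2
P = 0, Q = 3 ↦ 3
P = 1, Q = 0 ↦ 3
P = 1, Q = 1 ↦ 3
P = 1, Q = 2 ↦ 2
P = 1, Q = 3 ↦ 3
P = 2, Q = 0 ↦ 3
P = 2, Q = 1 ↦ 3
P = 2, Q = 2 ↦ 3
P = 2, Q = 3 ↦ 3
P = 3, Q = 0 ↦ 3
P = 3, Q = 1 ↦ 3
P = 3, Q = 2 ↦ 3
P = 3, Q = 3 ↦ 3
Every assignment gives a value ≥ 2.

Yes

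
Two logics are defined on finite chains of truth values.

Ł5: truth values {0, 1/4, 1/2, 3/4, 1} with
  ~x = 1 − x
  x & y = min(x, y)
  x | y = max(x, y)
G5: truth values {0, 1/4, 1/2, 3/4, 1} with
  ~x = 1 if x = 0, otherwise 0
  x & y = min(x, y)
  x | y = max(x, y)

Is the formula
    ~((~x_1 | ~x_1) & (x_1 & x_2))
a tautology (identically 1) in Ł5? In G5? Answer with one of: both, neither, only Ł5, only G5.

In Ł5: at x_1 = 1/4, x_2 = 1/4 the value is 3/4 — not a tautology.
In G5: every assignment gives 1 — tautology.

only G5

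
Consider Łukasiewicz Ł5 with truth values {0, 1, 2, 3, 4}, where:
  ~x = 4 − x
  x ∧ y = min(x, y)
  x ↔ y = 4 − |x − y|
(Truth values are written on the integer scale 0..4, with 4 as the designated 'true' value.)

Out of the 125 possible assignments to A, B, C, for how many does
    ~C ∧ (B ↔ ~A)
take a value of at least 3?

value 4: 5 assignments (counts)
value 3: 21 assignments (counts)
value 2: 31 assignments
value 1: 35 assignments
value 0: 33 assignments
So 26 of the 125 assignments meet the threshold.

26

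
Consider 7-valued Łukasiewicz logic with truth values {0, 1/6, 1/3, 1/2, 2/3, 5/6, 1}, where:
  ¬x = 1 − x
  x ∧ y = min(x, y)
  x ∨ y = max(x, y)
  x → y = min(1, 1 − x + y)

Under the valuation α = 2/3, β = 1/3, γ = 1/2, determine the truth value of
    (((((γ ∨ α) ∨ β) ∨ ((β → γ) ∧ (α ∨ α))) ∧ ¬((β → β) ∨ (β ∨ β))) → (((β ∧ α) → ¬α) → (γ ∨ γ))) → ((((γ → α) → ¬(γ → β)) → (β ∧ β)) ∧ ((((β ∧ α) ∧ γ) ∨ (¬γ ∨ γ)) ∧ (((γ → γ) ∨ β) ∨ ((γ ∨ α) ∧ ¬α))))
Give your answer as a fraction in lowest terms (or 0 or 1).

γ ∨ α = 1/2 ∨ 2/3 = 2/3
(γ ∨ α) ∨ β = 2/3 ∨ 1/3 = 2/3
β → γ = 1/3 → 1/2 = 1
α ∨ α = 2/3 ∨ 2/3 = 2/3
(β → γ) ∧ (α ∨ α) = 1 ∧ 2/3 = 2/3
((γ ∨ α) ∨ β) ∨ ((β → γ) ∧ (α ∨ α)) = 2/3 ∨ 2/3 = 2/3
β → β = 1/3 → 1/3 = 1
β ∨ β = 1/3 ∨ 1/3 = 1/3
(β → β) ∨ (β ∨ β) = 1 ∨ 1/3 = 1
¬((β → β) ∨ (β ∨ β)) = ¬1 = 0
(((γ ∨ α) ∨ β) ∨ ((β → γ) ∧ (α ∨ α))) ∧ ¬((β → β) ∨ (β ∨ β)) = 2/3 ∧ 0 = 0
β ∧ α = 1/3 ∧ 2/3 = 1/3
¬α = ¬2/3 = 1/3
(β ∧ α) → ¬α = 1/3 → 1/3 = 1
γ ∨ γ = 1/2 ∨ 1/2 = 1/2
((β ∧ α) → ¬α) → (γ ∨ γ) = 1 → 1/2 = 1/2
((((γ ∨ α) ∨ β) ∨ ((β → γ) ∧ (α ∨ α))) ∧ ¬((β → β) ∨ (β ∨ β))) → (((β ∧ α) → ¬α) → (γ ∨ γ)) = 0 → 1/2 = 1
γ → α = 1/2 → 2/3 = 1
γ → β = 1/2 → 1/3 = 5/6
¬(γ → β) = ¬5/6 = 1/6
(γ → α) → ¬(γ → β) = 1 → 1/6 = 1/6
β ∧ β = 1/3 ∧ 1/3 = 1/3
((γ → α) → ¬(γ → β)) → (β ∧ β) = 1/6 → 1/3 = 1
β ∧ α = 1/3 ∧ 2/3 = 1/3
(β ∧ α) ∧ γ = 1/3 ∧ 1/2 = 1/3
¬γ = ¬1/2 = 1/2
¬γ ∨ γ = 1/2 ∨ 1/2 = 1/2
((β ∧ α) ∧ γ) ∨ (¬γ ∨ γ) = 1/3 ∨ 1/2 = 1/2
γ → γ = 1/2 → 1/2 = 1
(γ → γ) ∨ β = 1 ∨ 1/3 = 1
γ ∨ α = 1/2 ∨ 2/3 = 2/3
¬α = ¬2/3 = 1/3
(γ ∨ α) ∧ ¬α = 2/3 ∧ 1/3 = 1/3
((γ → γ) ∨ β) ∨ ((γ ∨ α) ∧ ¬α) = 1 ∨ 1/3 = 1
(((β ∧ α) ∧ γ) ∨ (¬γ ∨ γ)) ∧ (((γ → γ) ∨ β) ∨ ((γ ∨ α) ∧ ¬α)) = 1/2 ∧ 1 = 1/2
(((γ → α) → ¬(γ → β)) → (β ∧ β)) ∧ ((((β ∧ α) ∧ γ) ∨ (¬γ ∨ γ)) ∧ (((γ → γ) ∨ β) ∨ ((γ ∨ α) ∧ ¬α))) = 1 ∧ 1/2 = 1/2
(((((γ ∨ α) ∨ β) ∨ ((β → γ) ∧ (α ∨ α))) ∧ ¬((β → β) ∨ (β ∨ β))) → (((β ∧ α) → ¬α) → (γ ∨ γ))) → ((((γ → α) → ¬(γ → β)) → (β ∧ β)) ∧ ((((β ∧ α) ∧ γ) ∨ (¬γ ∨ γ)) ∧ (((γ → γ) ∨ β) ∨ ((γ ∨ α) ∧ ¬α)))) = 1 → 1/2 = 1/2

1/2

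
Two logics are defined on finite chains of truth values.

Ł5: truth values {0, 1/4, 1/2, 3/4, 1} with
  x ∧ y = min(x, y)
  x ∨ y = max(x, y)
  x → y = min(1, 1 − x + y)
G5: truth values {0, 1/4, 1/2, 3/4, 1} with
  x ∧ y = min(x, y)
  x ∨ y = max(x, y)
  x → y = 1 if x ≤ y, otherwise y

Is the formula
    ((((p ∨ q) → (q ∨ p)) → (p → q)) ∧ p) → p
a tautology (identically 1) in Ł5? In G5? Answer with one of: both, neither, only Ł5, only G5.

both

In Ł5: every assignment gives 1 — tautology.
In G5: every assignment gives 1 — tautology.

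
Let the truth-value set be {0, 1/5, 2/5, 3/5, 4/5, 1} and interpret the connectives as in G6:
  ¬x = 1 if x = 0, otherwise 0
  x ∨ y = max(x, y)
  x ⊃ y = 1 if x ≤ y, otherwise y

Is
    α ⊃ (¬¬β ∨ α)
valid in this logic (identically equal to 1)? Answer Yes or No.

Yes

At α = 3/5, β = 2/5, for instance:
¬β = ¬2/5 = 0
¬¬β = ¬0 = 1
¬¬β ∨ α = 1 ∨ 3/5 = 1
α ⊃ (¬¬β ∨ α) = 3/5 ⊃ 1 = 1
and checking the remaining 35 assignments likewise gives ≥ 1 in every case.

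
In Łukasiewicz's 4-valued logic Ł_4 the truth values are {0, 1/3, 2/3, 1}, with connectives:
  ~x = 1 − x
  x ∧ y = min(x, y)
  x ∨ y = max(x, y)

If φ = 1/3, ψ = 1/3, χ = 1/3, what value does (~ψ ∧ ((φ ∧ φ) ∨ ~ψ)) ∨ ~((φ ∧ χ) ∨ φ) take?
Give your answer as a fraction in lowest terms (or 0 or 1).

2/3

~ψ = ~1/3 = 2/3
φ ∧ φ = 1/3 ∧ 1/3 = 1/3
~ψ = ~1/3 = 2/3
(φ ∧ φ) ∨ ~ψ = 1/3 ∨ 2/3 = 2/3
~ψ ∧ ((φ ∧ φ) ∨ ~ψ) = 2/3 ∧ 2/3 = 2/3
φ ∧ χ = 1/3 ∧ 1/3 = 1/3
(φ ∧ χ) ∨ φ = 1/3 ∨ 1/3 = 1/3
~((φ ∧ χ) ∨ φ) = ~1/3 = 2/3
(~ψ ∧ ((φ ∧ φ) ∨ ~ψ)) ∨ ~((φ ∧ χ) ∨ φ) = 2/3 ∨ 2/3 = 2/3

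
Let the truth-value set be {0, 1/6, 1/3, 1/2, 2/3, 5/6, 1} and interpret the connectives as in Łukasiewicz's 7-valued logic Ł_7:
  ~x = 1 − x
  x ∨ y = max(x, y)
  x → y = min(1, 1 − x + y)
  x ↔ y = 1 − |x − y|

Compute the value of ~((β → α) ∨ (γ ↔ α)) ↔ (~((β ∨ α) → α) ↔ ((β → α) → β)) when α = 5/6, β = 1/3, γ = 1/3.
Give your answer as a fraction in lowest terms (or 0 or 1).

1/3

β → α = 1/3 → 5/6 = 1
γ ↔ α = 1/3 ↔ 5/6 = 1/2
(β → α) ∨ (γ ↔ α) = 1 ∨ 1/2 = 1
~((β → α) ∨ (γ ↔ α)) = ~1 = 0
β ∨ α = 1/3 ∨ 5/6 = 5/6
(β ∨ α) → α = 5/6 → 5/6 = 1
~((β ∨ α) → α) = ~1 = 0
β → α = 1/3 → 5/6 = 1
(β → α) → β = 1 → 1/3 = 1/3
~((β ∨ α) → α) ↔ ((β → α) → β) = 0 ↔ 1/3 = 2/3
~((β → α) ∨ (γ ↔ α)) ↔ (~((β ∨ α) → α) ↔ ((β → α) → β)) = 0 ↔ 2/3 = 1/3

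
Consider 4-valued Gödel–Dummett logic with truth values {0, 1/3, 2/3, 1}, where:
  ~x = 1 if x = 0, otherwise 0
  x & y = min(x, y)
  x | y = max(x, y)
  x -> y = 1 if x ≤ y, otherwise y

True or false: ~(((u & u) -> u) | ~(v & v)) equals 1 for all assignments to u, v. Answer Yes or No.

No

Counterexample: take u = 0, v = 0.
u & u = 0 & 0 = 0
(u & u) -> u = 0 -> 0 = 1
v & v = 0 & 0 = 0
~(v & v) = ~0 = 1
((u & u) -> u) | ~(v & v) = 1 | 1 = 1
~(((u & u) -> u) | ~(v & v)) = ~1 = 0
This gives 0 ≠ 1.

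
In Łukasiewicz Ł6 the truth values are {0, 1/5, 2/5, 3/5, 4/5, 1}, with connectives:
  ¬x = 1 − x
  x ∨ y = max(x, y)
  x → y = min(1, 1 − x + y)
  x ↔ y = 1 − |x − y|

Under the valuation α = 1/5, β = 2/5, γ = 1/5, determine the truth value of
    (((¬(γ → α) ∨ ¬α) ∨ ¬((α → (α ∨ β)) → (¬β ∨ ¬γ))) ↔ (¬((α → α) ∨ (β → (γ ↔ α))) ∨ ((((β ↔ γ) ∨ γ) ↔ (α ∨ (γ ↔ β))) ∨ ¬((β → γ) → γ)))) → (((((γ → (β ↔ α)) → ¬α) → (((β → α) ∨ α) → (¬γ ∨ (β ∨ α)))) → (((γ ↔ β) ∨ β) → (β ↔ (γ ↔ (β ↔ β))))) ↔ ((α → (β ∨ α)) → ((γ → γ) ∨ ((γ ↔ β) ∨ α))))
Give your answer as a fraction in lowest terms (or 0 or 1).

1

γ → α = 1/5 → 1/5 = 1
¬(γ → α) = ¬1 = 0
¬α = ¬1/5 = 4/5
¬(γ → α) ∨ ¬α = 0 ∨ 4/5 = 4/5
α ∨ β = 1/5 ∨ 2/5 = 2/5
α → (α ∨ β) = 1/5 → 2/5 = 1
¬β = ¬2/5 = 3/5
¬γ = ¬1/5 = 4/5
¬β ∨ ¬γ = 3/5 ∨ 4/5 = 4/5
(α → (α ∨ β)) → (¬β ∨ ¬γ) = 1 → 4/5 = 4/5
¬((α → (α ∨ β)) → (¬β ∨ ¬γ)) = ¬4/5 = 1/5
(¬(γ → α) ∨ ¬α) ∨ ¬((α → (α ∨ β)) → (¬β ∨ ¬γ)) = 4/5 ∨ 1/5 = 4/5
α → α = 1/5 → 1/5 = 1
γ ↔ α = 1/5 ↔ 1/5 = 1
β → (γ ↔ α) = 2/5 → 1 = 1
(α → α) ∨ (β → (γ ↔ α)) = 1 ∨ 1 = 1
¬((α → α) ∨ (β → (γ ↔ α))) = ¬1 = 0
β ↔ γ = 2/5 ↔ 1/5 = 4/5
(β ↔ γ) ∨ γ = 4/5 ∨ 1/5 = 4/5
γ ↔ β = 1/5 ↔ 2/5 = 4/5
α ∨ (γ ↔ β) = 1/5 ∨ 4/5 = 4/5
((β ↔ γ) ∨ γ) ↔ (α ∨ (γ ↔ β)) = 4/5 ↔ 4/5 = 1
β → γ = 2/5 → 1/5 = 4/5
(β → γ) → γ = 4/5 → 1/5 = 2/5
¬((β → γ) → γ) = ¬2/5 = 3/5
(((β ↔ γ) ∨ γ) ↔ (α ∨ (γ ↔ β))) ∨ ¬((β → γ) → γ) = 1 ∨ 3/5 = 1
¬((α → α) ∨ (β → (γ ↔ α))) ∨ ((((β ↔ γ) ∨ γ) ↔ (α ∨ (γ ↔ β))) ∨ ¬((β → γ) → γ)) = 0 ∨ 1 = 1
((¬(γ → α) ∨ ¬α) ∨ ¬((α → (α ∨ β)) → (¬β ∨ ¬γ))) ↔ (¬((α → α) ∨ (β → (γ ↔ α))) ∨ ((((β ↔ γ) ∨ γ) ↔ (α ∨ (γ ↔ β))) ∨ ¬((β → γ) → γ))) = 4/5 ↔ 1 = 4/5
β ↔ α = 2/5 ↔ 1/5 = 4/5
γ → (β ↔ α) = 1/5 → 4/5 = 1
¬α = ¬1/5 = 4/5
(γ → (β ↔ α)) → ¬α = 1 → 4/5 = 4/5
β → α = 2/5 → 1/5 = 4/5
(β → α) ∨ α = 4/5 ∨ 1/5 = 4/5
¬γ = ¬1/5 = 4/5
β ∨ α = 2/5 ∨ 1/5 = 2/5
¬γ ∨ (β ∨ α) = 4/5 ∨ 2/5 = 4/5
((β → α) ∨ α) → (¬γ ∨ (β ∨ α)) = 4/5 → 4/5 = 1
((γ → (β ↔ α)) → ¬α) → (((β → α) ∨ α) → (¬γ ∨ (β ∨ α))) = 4/5 → 1 = 1
γ ↔ β = 1/5 ↔ 2/5 = 4/5
(γ ↔ β) ∨ β = 4/5 ∨ 2/5 = 4/5
β ↔ β = 2/5 ↔ 2/5 = 1
γ ↔ (β ↔ β) = 1/5 ↔ 1 = 1/5
β ↔ (γ ↔ (β ↔ β)) = 2/5 ↔ 1/5 = 4/5
((γ ↔ β) ∨ β) → (β ↔ (γ ↔ (β ↔ β))) = 4/5 → 4/5 = 1
(((γ → (β ↔ α)) → ¬α) → (((β → α) ∨ α) → (¬γ ∨ (β ∨ α)))) → (((γ ↔ β) ∨ β) → (β ↔ (γ ↔ (β ↔ β)))) = 1 → 1 = 1
β ∨ α = 2/5 ∨ 1/5 = 2/5
α → (β ∨ α) = 1/5 → 2/5 = 1
γ → γ = 1/5 → 1/5 = 1
γ ↔ β = 1/5 ↔ 2/5 = 4/5
(γ ↔ β) ∨ α = 4/5 ∨ 1/5 = 4/5
(γ → γ) ∨ ((γ ↔ β) ∨ α) = 1 ∨ 4/5 = 1
(α → (β ∨ α)) → ((γ → γ) ∨ ((γ ↔ β) ∨ α)) = 1 → 1 = 1
((((γ → (β ↔ α)) → ¬α) → (((β → α) ∨ α) → (¬γ ∨ (β ∨ α)))) → (((γ ↔ β) ∨ β) → (β ↔ (γ ↔ (β ↔ β))))) ↔ ((α → (β ∨ α)) → ((γ → γ) ∨ ((γ ↔ β) ∨ α))) = 1 ↔ 1 = 1
(((¬(γ → α) ∨ ¬α) ∨ ¬((α → (α ∨ β)) → (¬β ∨ ¬γ))) ↔ (¬((α → α) ∨ (β → (γ ↔ α))) ∨ ((((β ↔ γ) ∨ γ) ↔ (α ∨ (γ ↔ β))) ∨ ¬((β → γ) → γ)))) → (((((γ → (β ↔ α)) → ¬α) → (((β → α) ∨ α) → (¬γ ∨ (β ∨ α)))) → (((γ ↔ β) ∨ β) → (β ↔ (γ ↔ (β ↔ β))))) ↔ ((α → (β ∨ α)) → ((γ → γ) ∨ ((γ ↔ β) ∨ α)))) = 4/5 → 1 = 1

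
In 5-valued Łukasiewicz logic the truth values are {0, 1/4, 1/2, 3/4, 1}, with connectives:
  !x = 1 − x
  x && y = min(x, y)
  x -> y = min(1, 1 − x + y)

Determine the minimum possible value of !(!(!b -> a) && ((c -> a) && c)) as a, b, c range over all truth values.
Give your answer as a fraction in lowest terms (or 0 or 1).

1/2

Take a = 0, b = 0, c = 1/2:
!b = !0 = 1
!b -> a = 1 -> 0 = 0
!(!b -> a) = !0 = 1
c -> a = 1/2 -> 0 = 1/2
(c -> a) && c = 1/2 && 1/2 = 1/2
!(!b -> a) && ((c -> a) && c) = 1 && 1/2 = 1/2
!(!(!b -> a) && ((c -> a) && c)) = !1/2 = 1/2
No assignment yields a value below 1/2, so this is the minimum.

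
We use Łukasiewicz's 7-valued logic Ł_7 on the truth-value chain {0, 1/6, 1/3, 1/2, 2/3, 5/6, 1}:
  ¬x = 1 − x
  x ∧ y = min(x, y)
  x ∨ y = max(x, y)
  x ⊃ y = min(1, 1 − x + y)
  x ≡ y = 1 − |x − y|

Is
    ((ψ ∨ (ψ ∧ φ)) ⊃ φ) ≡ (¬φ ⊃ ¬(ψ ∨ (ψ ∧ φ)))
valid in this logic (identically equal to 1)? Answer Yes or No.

At φ = 1/6, ψ = 1/3, for instance:
ψ ∧ φ = 1/3 ∧ 1/6 = 1/6
ψ ∨ (ψ ∧ φ) = 1/3 ∨ 1/6 = 1/3
(ψ ∨ (ψ ∧ φ)) ⊃ φ = 1/3 ⊃ 1/6 = 5/6
¬φ = ¬1/6 = 5/6
¬(ψ ∨ (ψ ∧ φ)) = ¬1/3 = 2/3
¬φ ⊃ ¬(ψ ∨ (ψ ∧ φ)) = 5/6 ⊃ 2/3 = 5/6
((ψ ∨ (ψ ∧ φ)) ⊃ φ) ≡ (¬φ ⊃ ¬(ψ ∨ (ψ ∧ φ))) = 5/6 ≡ 5/6 = 1
and checking the remaining 48 assignments likewise gives ≥ 1 in every case.

Yes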